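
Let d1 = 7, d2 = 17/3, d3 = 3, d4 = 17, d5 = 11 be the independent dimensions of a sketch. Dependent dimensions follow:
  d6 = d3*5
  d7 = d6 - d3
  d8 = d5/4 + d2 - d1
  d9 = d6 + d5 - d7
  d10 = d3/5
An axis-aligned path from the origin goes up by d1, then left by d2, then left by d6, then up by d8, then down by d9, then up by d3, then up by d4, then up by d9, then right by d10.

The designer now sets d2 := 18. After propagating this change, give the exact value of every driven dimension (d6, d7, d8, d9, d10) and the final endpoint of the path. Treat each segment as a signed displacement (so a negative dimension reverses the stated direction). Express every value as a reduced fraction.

Apply edit: d2 := 18
  d6 = d3*5 = 15
  d7 = d6 - d3 = 12
  d8 = d5/4 + d2 - d1 = 55/4
  d9 = d6 + d5 - d7 = 14
  d10 = d3/5 = 3/5
Walk from origin (0, 0):
  seg 1: up by d1 = 7 → (0, 7)
  seg 2: left by d2 = 18 → (-18, 7)
  seg 3: left by d6 = 15 → (-33, 7)
  seg 4: up by d8 = 55/4 → (-33, 83/4)
  seg 5: down by d9 = 14 → (-33, 27/4)
  seg 6: up by d3 = 3 → (-33, 39/4)
  seg 7: up by d4 = 17 → (-33, 107/4)
  seg 8: up by d9 = 14 → (-33, 163/4)
  seg 9: right by d10 = 3/5 → (-162/5, 163/4)

d6 = 15
d7 = 12
d8 = 55/4
d9 = 14
d10 = 3/5
endpoint = (-162/5, 163/4)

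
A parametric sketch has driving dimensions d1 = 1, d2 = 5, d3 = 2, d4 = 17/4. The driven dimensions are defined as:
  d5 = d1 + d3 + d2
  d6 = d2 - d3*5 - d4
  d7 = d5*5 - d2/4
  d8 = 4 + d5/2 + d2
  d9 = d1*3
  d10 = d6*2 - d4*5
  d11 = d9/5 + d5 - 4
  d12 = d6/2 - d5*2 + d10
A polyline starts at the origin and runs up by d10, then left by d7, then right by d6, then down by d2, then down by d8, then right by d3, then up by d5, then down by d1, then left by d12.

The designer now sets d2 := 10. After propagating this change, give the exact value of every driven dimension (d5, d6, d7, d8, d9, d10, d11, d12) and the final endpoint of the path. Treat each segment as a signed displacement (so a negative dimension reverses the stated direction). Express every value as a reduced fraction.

d5 = 13
d6 = -17/4
d7 = 125/2
d8 = 41/2
d9 = 3
d10 = -119/4
d11 = 48/5
d12 = -463/8
endpoint = (-55/8, -193/4)

Apply edit: d2 := 10
  d5 = d1 + d3 + d2 = 13
  d6 = d2 - d3*5 - d4 = -17/4
  d7 = d5*5 - d2/4 = 125/2
  d8 = 4 + d5/2 + d2 = 41/2
  d9 = d1*3 = 3
  d10 = d6*2 - d4*5 = -119/4
  d11 = d9/5 + d5 - 4 = 48/5
  d12 = d6/2 - d5*2 + d10 = -463/8
Walk from origin (0, 0):
  seg 1: up by d10 = -119/4 → (0, -119/4)
  seg 2: left by d7 = 125/2 → (-125/2, -119/4)
  seg 3: right by d6 = -17/4 → (-267/4, -119/4)
  seg 4: down by d2 = 10 → (-267/4, -159/4)
  seg 5: down by d8 = 41/2 → (-267/4, -241/4)
  seg 6: right by d3 = 2 → (-259/4, -241/4)
  seg 7: up by d5 = 13 → (-259/4, -189/4)
  seg 8: down by d1 = 1 → (-259/4, -193/4)
  seg 9: left by d12 = -463/8 → (-55/8, -193/4)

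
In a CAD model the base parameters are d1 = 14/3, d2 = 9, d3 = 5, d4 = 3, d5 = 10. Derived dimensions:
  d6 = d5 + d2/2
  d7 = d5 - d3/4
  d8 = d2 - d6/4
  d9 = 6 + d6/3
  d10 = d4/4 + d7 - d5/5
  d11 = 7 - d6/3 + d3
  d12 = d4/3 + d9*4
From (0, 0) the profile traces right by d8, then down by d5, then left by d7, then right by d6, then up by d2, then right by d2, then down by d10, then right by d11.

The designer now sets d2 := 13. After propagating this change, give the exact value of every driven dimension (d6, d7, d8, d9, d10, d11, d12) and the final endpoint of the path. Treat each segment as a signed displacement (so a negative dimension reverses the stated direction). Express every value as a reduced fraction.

d6 = 33/2
d7 = 35/4
d8 = 71/8
d9 = 23/2
d10 = 15/2
d11 = 13/2
d12 = 47
endpoint = (289/8, -9/2)

Apply edit: d2 := 13
  d6 = d5 + d2/2 = 33/2
  d7 = d5 - d3/4 = 35/4
  d8 = d2 - d6/4 = 71/8
  d9 = 6 + d6/3 = 23/2
  d10 = d4/4 + d7 - d5/5 = 15/2
  d11 = 7 - d6/3 + d3 = 13/2
  d12 = d4/3 + d9*4 = 47
Walk from origin (0, 0):
  seg 1: right by d8 = 71/8 → (71/8, 0)
  seg 2: down by d5 = 10 → (71/8, -10)
  seg 3: left by d7 = 35/4 → (1/8, -10)
  seg 4: right by d6 = 33/2 → (133/8, -10)
  seg 5: up by d2 = 13 → (133/8, 3)
  seg 6: right by d2 = 13 → (237/8, 3)
  seg 7: down by d10 = 15/2 → (237/8, -9/2)
  seg 8: right by d11 = 13/2 → (289/8, -9/2)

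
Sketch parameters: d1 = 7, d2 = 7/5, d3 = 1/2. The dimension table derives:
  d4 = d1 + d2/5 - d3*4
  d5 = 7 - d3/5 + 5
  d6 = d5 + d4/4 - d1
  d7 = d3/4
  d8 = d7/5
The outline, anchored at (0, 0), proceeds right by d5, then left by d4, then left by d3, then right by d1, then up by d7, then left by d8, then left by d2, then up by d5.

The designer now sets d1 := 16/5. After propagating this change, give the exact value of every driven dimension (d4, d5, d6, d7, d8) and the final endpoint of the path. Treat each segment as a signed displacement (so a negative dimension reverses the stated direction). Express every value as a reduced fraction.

d4 = 37/25
d5 = 119/10
d6 = 907/100
d7 = 1/8
d8 = 1/40
endpoint = (2339/200, 481/40)

Apply edit: d1 := 16/5
  d4 = d1 + d2/5 - d3*4 = 37/25
  d5 = 7 - d3/5 + 5 = 119/10
  d6 = d5 + d4/4 - d1 = 907/100
  d7 = d3/4 = 1/8
  d8 = d7/5 = 1/40
Walk from origin (0, 0):
  seg 1: right by d5 = 119/10 → (119/10, 0)
  seg 2: left by d4 = 37/25 → (521/50, 0)
  seg 3: left by d3 = 1/2 → (248/25, 0)
  seg 4: right by d1 = 16/5 → (328/25, 0)
  seg 5: up by d7 = 1/8 → (328/25, 1/8)
  seg 6: left by d8 = 1/40 → (2619/200, 1/8)
  seg 7: left by d2 = 7/5 → (2339/200, 1/8)
  seg 8: up by d5 = 119/10 → (2339/200, 481/40)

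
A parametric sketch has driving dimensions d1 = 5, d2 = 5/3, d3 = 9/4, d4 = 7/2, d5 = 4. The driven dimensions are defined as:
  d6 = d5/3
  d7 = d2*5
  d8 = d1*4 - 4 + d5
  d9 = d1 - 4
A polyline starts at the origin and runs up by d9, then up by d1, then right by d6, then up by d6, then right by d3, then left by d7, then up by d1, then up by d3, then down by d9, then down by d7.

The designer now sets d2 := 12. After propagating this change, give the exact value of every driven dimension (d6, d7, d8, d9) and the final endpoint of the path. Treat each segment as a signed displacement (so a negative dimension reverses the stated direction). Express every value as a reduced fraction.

Apply edit: d2 := 12
  d6 = d5/3 = 4/3
  d7 = d2*5 = 60
  d8 = d1*4 - 4 + d5 = 20
  d9 = d1 - 4 = 1
Walk from origin (0, 0):
  seg 1: up by d9 = 1 → (0, 1)
  seg 2: up by d1 = 5 → (0, 6)
  seg 3: right by d6 = 4/3 → (4/3, 6)
  seg 4: up by d6 = 4/3 → (4/3, 22/3)
  seg 5: right by d3 = 9/4 → (43/12, 22/3)
  seg 6: left by d7 = 60 → (-677/12, 22/3)
  seg 7: up by d1 = 5 → (-677/12, 37/3)
  seg 8: up by d3 = 9/4 → (-677/12, 175/12)
  seg 9: down by d9 = 1 → (-677/12, 163/12)
  seg 10: down by d7 = 60 → (-677/12, -557/12)

d6 = 4/3
d7 = 60
d8 = 20
d9 = 1
endpoint = (-677/12, -557/12)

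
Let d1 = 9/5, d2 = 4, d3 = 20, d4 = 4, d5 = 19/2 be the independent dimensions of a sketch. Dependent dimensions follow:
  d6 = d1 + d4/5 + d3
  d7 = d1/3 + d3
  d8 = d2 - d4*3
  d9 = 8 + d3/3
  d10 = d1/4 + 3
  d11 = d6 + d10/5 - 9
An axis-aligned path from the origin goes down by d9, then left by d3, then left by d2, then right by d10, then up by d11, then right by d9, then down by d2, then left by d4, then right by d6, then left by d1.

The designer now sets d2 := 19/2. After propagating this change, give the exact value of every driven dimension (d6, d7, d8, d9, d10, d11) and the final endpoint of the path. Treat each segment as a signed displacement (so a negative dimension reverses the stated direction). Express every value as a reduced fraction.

d6 = 113/5
d7 = 103/5
d8 = -5/2
d9 = 44/3
d10 = 69/20
d11 = 1429/100
endpoint = (65/12, -2963/300)

Apply edit: d2 := 19/2
  d6 = d1 + d4/5 + d3 = 113/5
  d7 = d1/3 + d3 = 103/5
  d8 = d2 - d4*3 = -5/2
  d9 = 8 + d3/3 = 44/3
  d10 = d1/4 + 3 = 69/20
  d11 = d6 + d10/5 - 9 = 1429/100
Walk from origin (0, 0):
  seg 1: down by d9 = 44/3 → (0, -44/3)
  seg 2: left by d3 = 20 → (-20, -44/3)
  seg 3: left by d2 = 19/2 → (-59/2, -44/3)
  seg 4: right by d10 = 69/20 → (-521/20, -44/3)
  seg 5: up by d11 = 1429/100 → (-521/20, -113/300)
  seg 6: right by d9 = 44/3 → (-683/60, -113/300)
  seg 7: down by d2 = 19/2 → (-683/60, -2963/300)
  seg 8: left by d4 = 4 → (-923/60, -2963/300)
  seg 9: right by d6 = 113/5 → (433/60, -2963/300)
  seg 10: left by d1 = 9/5 → (65/12, -2963/300)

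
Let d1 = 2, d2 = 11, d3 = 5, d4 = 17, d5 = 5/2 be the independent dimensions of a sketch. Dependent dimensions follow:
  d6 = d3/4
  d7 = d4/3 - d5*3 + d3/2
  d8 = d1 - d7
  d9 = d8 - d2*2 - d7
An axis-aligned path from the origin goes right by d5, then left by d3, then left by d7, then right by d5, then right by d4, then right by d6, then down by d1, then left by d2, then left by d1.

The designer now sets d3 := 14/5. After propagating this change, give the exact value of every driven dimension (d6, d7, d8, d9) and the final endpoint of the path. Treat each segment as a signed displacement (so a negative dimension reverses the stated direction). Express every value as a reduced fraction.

Apply edit: d3 := 14/5
  d6 = d3/4 = 7/10
  d7 = d4/3 - d5*3 + d3/2 = -13/30
  d8 = d1 - d7 = 73/30
  d9 = d8 - d2*2 - d7 = -287/15
Walk from origin (0, 0):
  seg 1: right by d5 = 5/2 → (5/2, 0)
  seg 2: left by d3 = 14/5 → (-3/10, 0)
  seg 3: left by d7 = -13/30 → (2/15, 0)
  seg 4: right by d5 = 5/2 → (79/30, 0)
  seg 5: right by d4 = 17 → (589/30, 0)
  seg 6: right by d6 = 7/10 → (61/3, 0)
  seg 7: down by d1 = 2 → (61/3, -2)
  seg 8: left by d2 = 11 → (28/3, -2)
  seg 9: left by d1 = 2 → (22/3, -2)

d6 = 7/10
d7 = -13/30
d8 = 73/30
d9 = -287/15
endpoint = (22/3, -2)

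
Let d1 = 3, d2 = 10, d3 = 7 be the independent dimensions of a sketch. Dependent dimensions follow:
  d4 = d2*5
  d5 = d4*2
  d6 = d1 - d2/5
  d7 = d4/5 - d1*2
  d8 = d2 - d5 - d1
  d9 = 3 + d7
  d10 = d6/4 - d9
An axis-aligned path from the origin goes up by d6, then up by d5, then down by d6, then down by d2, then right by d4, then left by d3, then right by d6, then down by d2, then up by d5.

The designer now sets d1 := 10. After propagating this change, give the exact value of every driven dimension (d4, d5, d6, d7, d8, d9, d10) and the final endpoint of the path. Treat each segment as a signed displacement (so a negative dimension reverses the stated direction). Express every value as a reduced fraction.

d4 = 50
d5 = 100
d6 = 8
d7 = -10
d8 = -100
d9 = -7
d10 = 9
endpoint = (51, 180)

Apply edit: d1 := 10
  d4 = d2*5 = 50
  d5 = d4*2 = 100
  d6 = d1 - d2/5 = 8
  d7 = d4/5 - d1*2 = -10
  d8 = d2 - d5 - d1 = -100
  d9 = 3 + d7 = -7
  d10 = d6/4 - d9 = 9
Walk from origin (0, 0):
  seg 1: up by d6 = 8 → (0, 8)
  seg 2: up by d5 = 100 → (0, 108)
  seg 3: down by d6 = 8 → (0, 100)
  seg 4: down by d2 = 10 → (0, 90)
  seg 5: right by d4 = 50 → (50, 90)
  seg 6: left by d3 = 7 → (43, 90)
  seg 7: right by d6 = 8 → (51, 90)
  seg 8: down by d2 = 10 → (51, 80)
  seg 9: up by d5 = 100 → (51, 180)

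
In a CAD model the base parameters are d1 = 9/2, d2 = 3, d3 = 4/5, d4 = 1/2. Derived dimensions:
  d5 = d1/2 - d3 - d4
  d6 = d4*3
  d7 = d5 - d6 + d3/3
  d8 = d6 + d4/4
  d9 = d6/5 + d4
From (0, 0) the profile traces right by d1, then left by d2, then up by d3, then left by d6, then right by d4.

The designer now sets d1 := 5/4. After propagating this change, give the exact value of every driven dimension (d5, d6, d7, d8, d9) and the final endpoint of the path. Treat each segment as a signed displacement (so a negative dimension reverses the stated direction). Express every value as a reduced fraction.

Apply edit: d1 := 5/4
  d5 = d1/2 - d3 - d4 = -27/40
  d6 = d4*3 = 3/2
  d7 = d5 - d6 + d3/3 = -229/120
  d8 = d6 + d4/4 = 13/8
  d9 = d6/5 + d4 = 4/5
Walk from origin (0, 0):
  seg 1: right by d1 = 5/4 → (5/4, 0)
  seg 2: left by d2 = 3 → (-7/4, 0)
  seg 3: up by d3 = 4/5 → (-7/4, 4/5)
  seg 4: left by d6 = 3/2 → (-13/4, 4/5)
  seg 5: right by d4 = 1/2 → (-11/4, 4/5)

d5 = -27/40
d6 = 3/2
d7 = -229/120
d8 = 13/8
d9 = 4/5
endpoint = (-11/4, 4/5)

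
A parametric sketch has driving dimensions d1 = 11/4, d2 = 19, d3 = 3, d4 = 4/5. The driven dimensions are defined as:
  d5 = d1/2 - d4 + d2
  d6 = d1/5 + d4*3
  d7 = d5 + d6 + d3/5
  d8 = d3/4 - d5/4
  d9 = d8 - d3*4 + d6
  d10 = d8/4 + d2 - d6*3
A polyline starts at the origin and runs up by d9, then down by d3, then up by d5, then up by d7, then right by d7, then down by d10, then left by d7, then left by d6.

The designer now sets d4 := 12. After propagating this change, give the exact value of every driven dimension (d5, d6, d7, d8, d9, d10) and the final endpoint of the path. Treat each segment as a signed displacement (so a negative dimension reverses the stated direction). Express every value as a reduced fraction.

d5 = 67/8
d6 = 731/20
d7 = 1821/40
d8 = -43/32
d9 = 3713/160
d10 = -58231/640
endpoint = (-731/20, 105659/640)

Apply edit: d4 := 12
  d5 = d1/2 - d4 + d2 = 67/8
  d6 = d1/5 + d4*3 = 731/20
  d7 = d5 + d6 + d3/5 = 1821/40
  d8 = d3/4 - d5/4 = -43/32
  d9 = d8 - d3*4 + d6 = 3713/160
  d10 = d8/4 + d2 - d6*3 = -58231/640
Walk from origin (0, 0):
  seg 1: up by d9 = 3713/160 → (0, 3713/160)
  seg 2: down by d3 = 3 → (0, 3233/160)
  seg 3: up by d5 = 67/8 → (0, 4573/160)
  seg 4: up by d7 = 1821/40 → (0, 11857/160)
  seg 5: right by d7 = 1821/40 → (1821/40, 11857/160)
  seg 6: down by d10 = -58231/640 → (1821/40, 105659/640)
  seg 7: left by d7 = 1821/40 → (0, 105659/640)
  seg 8: left by d6 = 731/20 → (-731/20, 105659/640)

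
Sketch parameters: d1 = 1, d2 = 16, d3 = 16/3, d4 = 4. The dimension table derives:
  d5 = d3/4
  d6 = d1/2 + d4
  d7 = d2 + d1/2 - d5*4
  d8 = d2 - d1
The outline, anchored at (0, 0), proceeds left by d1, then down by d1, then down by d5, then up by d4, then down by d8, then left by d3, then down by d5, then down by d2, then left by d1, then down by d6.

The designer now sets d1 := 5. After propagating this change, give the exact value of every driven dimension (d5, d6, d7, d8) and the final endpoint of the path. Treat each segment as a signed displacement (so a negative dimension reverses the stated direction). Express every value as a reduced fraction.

Apply edit: d1 := 5
  d5 = d3/4 = 4/3
  d6 = d1/2 + d4 = 13/2
  d7 = d2 + d1/2 - d5*4 = 79/6
  d8 = d2 - d1 = 11
Walk from origin (0, 0):
  seg 1: left by d1 = 5 → (-5, 0)
  seg 2: down by d1 = 5 → (-5, -5)
  seg 3: down by d5 = 4/3 → (-5, -19/3)
  seg 4: up by d4 = 4 → (-5, -7/3)
  seg 5: down by d8 = 11 → (-5, -40/3)
  seg 6: left by d3 = 16/3 → (-31/3, -40/3)
  seg 7: down by d5 = 4/3 → (-31/3, -44/3)
  seg 8: down by d2 = 16 → (-31/3, -92/3)
  seg 9: left by d1 = 5 → (-46/3, -92/3)
  seg 10: down by d6 = 13/2 → (-46/3, -223/6)

d5 = 4/3
d6 = 13/2
d7 = 79/6
d8 = 11
endpoint = (-46/3, -223/6)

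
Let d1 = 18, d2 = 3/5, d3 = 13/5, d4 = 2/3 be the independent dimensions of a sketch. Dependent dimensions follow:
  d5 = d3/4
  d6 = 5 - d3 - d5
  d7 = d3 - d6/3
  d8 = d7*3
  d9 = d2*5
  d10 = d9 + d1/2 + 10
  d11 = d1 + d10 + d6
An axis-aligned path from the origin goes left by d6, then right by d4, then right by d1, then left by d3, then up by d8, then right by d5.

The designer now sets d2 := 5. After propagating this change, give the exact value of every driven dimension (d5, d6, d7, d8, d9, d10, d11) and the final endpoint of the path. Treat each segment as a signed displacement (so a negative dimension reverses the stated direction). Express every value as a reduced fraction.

Apply edit: d2 := 5
  d5 = d3/4 = 13/20
  d6 = 5 - d3 - d5 = 7/4
  d7 = d3 - d6/3 = 121/60
  d8 = d7*3 = 121/20
  d9 = d2*5 = 25
  d10 = d9 + d1/2 + 10 = 44
  d11 = d1 + d10 + d6 = 255/4
Walk from origin (0, 0):
  seg 1: left by d6 = 7/4 → (-7/4, 0)
  seg 2: right by d4 = 2/3 → (-13/12, 0)
  seg 3: right by d1 = 18 → (203/12, 0)
  seg 4: left by d3 = 13/5 → (859/60, 0)
  seg 5: up by d8 = 121/20 → (859/60, 121/20)
  seg 6: right by d5 = 13/20 → (449/30, 121/20)

d5 = 13/20
d6 = 7/4
d7 = 121/60
d8 = 121/20
d9 = 25
d10 = 44
d11 = 255/4
endpoint = (449/30, 121/20)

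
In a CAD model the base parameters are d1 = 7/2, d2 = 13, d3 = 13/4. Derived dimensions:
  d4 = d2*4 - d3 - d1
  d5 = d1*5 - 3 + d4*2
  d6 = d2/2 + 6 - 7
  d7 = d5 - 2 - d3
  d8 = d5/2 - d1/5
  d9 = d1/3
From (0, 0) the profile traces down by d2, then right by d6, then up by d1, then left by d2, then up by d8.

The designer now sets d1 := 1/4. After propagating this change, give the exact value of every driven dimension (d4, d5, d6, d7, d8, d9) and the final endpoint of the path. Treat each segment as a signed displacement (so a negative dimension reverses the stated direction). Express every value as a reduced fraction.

Apply edit: d1 := 1/4
  d4 = d2*4 - d3 - d1 = 97/2
  d5 = d1*5 - 3 + d4*2 = 381/4
  d6 = d2/2 + 6 - 7 = 11/2
  d7 = d5 - 2 - d3 = 90
  d8 = d5/2 - d1/5 = 1903/40
  d9 = d1/3 = 1/12
Walk from origin (0, 0):
  seg 1: down by d2 = 13 → (0, -13)
  seg 2: right by d6 = 11/2 → (11/2, -13)
  seg 3: up by d1 = 1/4 → (11/2, -51/4)
  seg 4: left by d2 = 13 → (-15/2, -51/4)
  seg 5: up by d8 = 1903/40 → (-15/2, 1393/40)

d4 = 97/2
d5 = 381/4
d6 = 11/2
d7 = 90
d8 = 1903/40
d9 = 1/12
endpoint = (-15/2, 1393/40)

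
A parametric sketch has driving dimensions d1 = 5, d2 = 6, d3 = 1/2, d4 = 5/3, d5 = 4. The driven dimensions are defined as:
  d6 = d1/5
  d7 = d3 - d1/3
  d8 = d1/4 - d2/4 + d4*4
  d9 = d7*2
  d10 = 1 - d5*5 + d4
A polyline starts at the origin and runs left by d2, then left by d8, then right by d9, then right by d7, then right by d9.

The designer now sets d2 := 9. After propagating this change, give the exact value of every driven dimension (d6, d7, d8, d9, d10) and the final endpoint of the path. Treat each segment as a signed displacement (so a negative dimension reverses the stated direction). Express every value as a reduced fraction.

d6 = 1
d7 = -7/6
d8 = 17/3
d9 = -7/3
d10 = -52/3
endpoint = (-41/2, 0)

Apply edit: d2 := 9
  d6 = d1/5 = 1
  d7 = d3 - d1/3 = -7/6
  d8 = d1/4 - d2/4 + d4*4 = 17/3
  d9 = d7*2 = -7/3
  d10 = 1 - d5*5 + d4 = -52/3
Walk from origin (0, 0):
  seg 1: left by d2 = 9 → (-9, 0)
  seg 2: left by d8 = 17/3 → (-44/3, 0)
  seg 3: right by d9 = -7/3 → (-17, 0)
  seg 4: right by d7 = -7/6 → (-109/6, 0)
  seg 5: right by d9 = -7/3 → (-41/2, 0)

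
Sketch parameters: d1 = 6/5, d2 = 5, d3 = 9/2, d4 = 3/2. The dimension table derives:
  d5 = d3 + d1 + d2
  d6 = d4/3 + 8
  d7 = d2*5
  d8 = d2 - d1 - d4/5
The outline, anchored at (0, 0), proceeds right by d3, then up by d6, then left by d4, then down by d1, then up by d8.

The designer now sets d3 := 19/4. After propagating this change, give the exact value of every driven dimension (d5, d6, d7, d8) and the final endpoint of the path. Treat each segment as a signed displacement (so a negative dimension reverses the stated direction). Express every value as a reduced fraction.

Apply edit: d3 := 19/4
  d5 = d3 + d1 + d2 = 219/20
  d6 = d4/3 + 8 = 17/2
  d7 = d2*5 = 25
  d8 = d2 - d1 - d4/5 = 7/2
Walk from origin (0, 0):
  seg 1: right by d3 = 19/4 → (19/4, 0)
  seg 2: up by d6 = 17/2 → (19/4, 17/2)
  seg 3: left by d4 = 3/2 → (13/4, 17/2)
  seg 4: down by d1 = 6/5 → (13/4, 73/10)
  seg 5: up by d8 = 7/2 → (13/4, 54/5)

d5 = 219/20
d6 = 17/2
d7 = 25
d8 = 7/2
endpoint = (13/4, 54/5)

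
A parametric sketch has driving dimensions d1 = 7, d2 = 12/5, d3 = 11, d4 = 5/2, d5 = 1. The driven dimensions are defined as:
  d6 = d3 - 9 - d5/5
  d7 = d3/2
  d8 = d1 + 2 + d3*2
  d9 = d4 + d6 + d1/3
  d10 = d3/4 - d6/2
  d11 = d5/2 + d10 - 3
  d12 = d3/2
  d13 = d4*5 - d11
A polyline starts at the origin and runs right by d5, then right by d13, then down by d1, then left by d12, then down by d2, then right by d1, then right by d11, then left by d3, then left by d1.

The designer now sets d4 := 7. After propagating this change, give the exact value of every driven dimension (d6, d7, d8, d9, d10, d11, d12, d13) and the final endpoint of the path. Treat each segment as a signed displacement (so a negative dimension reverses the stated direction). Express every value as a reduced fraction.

d6 = 9/5
d7 = 11/2
d8 = 31
d9 = 167/15
d10 = 37/20
d11 = -13/20
d12 = 11/2
d13 = 713/20
endpoint = (39/2, -47/5)

Apply edit: d4 := 7
  d6 = d3 - 9 - d5/5 = 9/5
  d7 = d3/2 = 11/2
  d8 = d1 + 2 + d3*2 = 31
  d9 = d4 + d6 + d1/3 = 167/15
  d10 = d3/4 - d6/2 = 37/20
  d11 = d5/2 + d10 - 3 = -13/20
  d12 = d3/2 = 11/2
  d13 = d4*5 - d11 = 713/20
Walk from origin (0, 0):
  seg 1: right by d5 = 1 → (1, 0)
  seg 2: right by d13 = 713/20 → (733/20, 0)
  seg 3: down by d1 = 7 → (733/20, -7)
  seg 4: left by d12 = 11/2 → (623/20, -7)
  seg 5: down by d2 = 12/5 → (623/20, -47/5)
  seg 6: right by d1 = 7 → (763/20, -47/5)
  seg 7: right by d11 = -13/20 → (75/2, -47/5)
  seg 8: left by d3 = 11 → (53/2, -47/5)
  seg 9: left by d1 = 7 → (39/2, -47/5)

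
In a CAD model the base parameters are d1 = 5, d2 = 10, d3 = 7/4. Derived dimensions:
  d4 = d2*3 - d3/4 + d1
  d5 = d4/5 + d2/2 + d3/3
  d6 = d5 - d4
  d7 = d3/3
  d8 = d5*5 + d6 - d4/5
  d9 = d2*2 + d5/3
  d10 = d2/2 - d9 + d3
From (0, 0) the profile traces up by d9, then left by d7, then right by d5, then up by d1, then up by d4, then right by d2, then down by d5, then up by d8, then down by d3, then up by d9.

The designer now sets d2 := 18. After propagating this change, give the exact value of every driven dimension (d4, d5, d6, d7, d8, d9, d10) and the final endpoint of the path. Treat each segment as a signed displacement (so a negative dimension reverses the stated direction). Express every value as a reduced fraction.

d4 = 937/16
d5 = 5111/240
d6 = -559/15
d7 = 7/12
d8 = 115/2
d9 = 31031/720
d10 = -23291/720
endpoint = (3097/80, 66317/360)

Apply edit: d2 := 18
  d4 = d2*3 - d3/4 + d1 = 937/16
  d5 = d4/5 + d2/2 + d3/3 = 5111/240
  d6 = d5 - d4 = -559/15
  d7 = d3/3 = 7/12
  d8 = d5*5 + d6 - d4/5 = 115/2
  d9 = d2*2 + d5/3 = 31031/720
  d10 = d2/2 - d9 + d3 = -23291/720
Walk from origin (0, 0):
  seg 1: up by d9 = 31031/720 → (0, 31031/720)
  seg 2: left by d7 = 7/12 → (-7/12, 31031/720)
  seg 3: right by d5 = 5111/240 → (1657/80, 31031/720)
  seg 4: up by d1 = 5 → (1657/80, 34631/720)
  seg 5: up by d4 = 937/16 → (1657/80, 19199/180)
  seg 6: right by d2 = 18 → (3097/80, 19199/180)
  seg 7: down by d5 = 5111/240 → (3097/80, 61463/720)
  seg 8: up by d8 = 115/2 → (3097/80, 102863/720)
  seg 9: down by d3 = 7/4 → (3097/80, 101603/720)
  seg 10: up by d9 = 31031/720 → (3097/80, 66317/360)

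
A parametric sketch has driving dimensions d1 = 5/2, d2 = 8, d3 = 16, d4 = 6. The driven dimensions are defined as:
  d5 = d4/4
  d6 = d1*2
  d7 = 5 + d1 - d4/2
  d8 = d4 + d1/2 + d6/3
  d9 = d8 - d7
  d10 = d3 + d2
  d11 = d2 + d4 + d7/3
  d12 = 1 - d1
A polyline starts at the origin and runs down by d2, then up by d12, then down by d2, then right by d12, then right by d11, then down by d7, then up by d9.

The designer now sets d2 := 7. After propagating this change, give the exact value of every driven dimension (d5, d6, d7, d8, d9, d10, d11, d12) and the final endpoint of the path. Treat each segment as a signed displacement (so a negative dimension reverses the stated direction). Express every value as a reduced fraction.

d5 = 3/2
d6 = 5
d7 = 9/2
d8 = 107/12
d9 = 53/12
d10 = 23
d11 = 29/2
d12 = -3/2
endpoint = (13, -187/12)

Apply edit: d2 := 7
  d5 = d4/4 = 3/2
  d6 = d1*2 = 5
  d7 = 5 + d1 - d4/2 = 9/2
  d8 = d4 + d1/2 + d6/3 = 107/12
  d9 = d8 - d7 = 53/12
  d10 = d3 + d2 = 23
  d11 = d2 + d4 + d7/3 = 29/2
  d12 = 1 - d1 = -3/2
Walk from origin (0, 0):
  seg 1: down by d2 = 7 → (0, -7)
  seg 2: up by d12 = -3/2 → (0, -17/2)
  seg 3: down by d2 = 7 → (0, -31/2)
  seg 4: right by d12 = -3/2 → (-3/2, -31/2)
  seg 5: right by d11 = 29/2 → (13, -31/2)
  seg 6: down by d7 = 9/2 → (13, -20)
  seg 7: up by d9 = 53/12 → (13, -187/12)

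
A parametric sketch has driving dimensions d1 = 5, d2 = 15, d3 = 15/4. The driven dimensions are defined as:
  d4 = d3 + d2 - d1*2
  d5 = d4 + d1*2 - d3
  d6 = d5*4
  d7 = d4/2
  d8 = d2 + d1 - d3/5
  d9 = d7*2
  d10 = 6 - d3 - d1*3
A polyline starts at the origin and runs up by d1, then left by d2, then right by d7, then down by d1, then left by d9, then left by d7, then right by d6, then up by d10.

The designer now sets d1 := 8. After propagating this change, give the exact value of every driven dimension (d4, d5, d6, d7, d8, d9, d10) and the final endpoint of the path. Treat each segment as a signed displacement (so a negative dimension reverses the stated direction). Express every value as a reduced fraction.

d4 = 11/4
d5 = 15
d6 = 60
d7 = 11/8
d8 = 89/4
d9 = 11/4
d10 = -87/4
endpoint = (169/4, -87/4)

Apply edit: d1 := 8
  d4 = d3 + d2 - d1*2 = 11/4
  d5 = d4 + d1*2 - d3 = 15
  d6 = d5*4 = 60
  d7 = d4/2 = 11/8
  d8 = d2 + d1 - d3/5 = 89/4
  d9 = d7*2 = 11/4
  d10 = 6 - d3 - d1*3 = -87/4
Walk from origin (0, 0):
  seg 1: up by d1 = 8 → (0, 8)
  seg 2: left by d2 = 15 → (-15, 8)
  seg 3: right by d7 = 11/8 → (-109/8, 8)
  seg 4: down by d1 = 8 → (-109/8, 0)
  seg 5: left by d9 = 11/4 → (-131/8, 0)
  seg 6: left by d7 = 11/8 → (-71/4, 0)
  seg 7: right by d6 = 60 → (169/4, 0)
  seg 8: up by d10 = -87/4 → (169/4, -87/4)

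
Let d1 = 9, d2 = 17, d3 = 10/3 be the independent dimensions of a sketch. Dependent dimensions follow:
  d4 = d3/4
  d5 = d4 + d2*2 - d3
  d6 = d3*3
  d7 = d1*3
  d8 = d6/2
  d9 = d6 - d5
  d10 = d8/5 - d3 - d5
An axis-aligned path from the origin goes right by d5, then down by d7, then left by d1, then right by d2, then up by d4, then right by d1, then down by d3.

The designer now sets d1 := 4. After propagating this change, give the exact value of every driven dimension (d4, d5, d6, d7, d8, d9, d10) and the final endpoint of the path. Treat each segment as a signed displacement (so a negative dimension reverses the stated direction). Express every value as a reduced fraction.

Apply edit: d1 := 4
  d4 = d3/4 = 5/6
  d5 = d4 + d2*2 - d3 = 63/2
  d6 = d3*3 = 10
  d7 = d1*3 = 12
  d8 = d6/2 = 5
  d9 = d6 - d5 = -43/2
  d10 = d8/5 - d3 - d5 = -203/6
Walk from origin (0, 0):
  seg 1: right by d5 = 63/2 → (63/2, 0)
  seg 2: down by d7 = 12 → (63/2, -12)
  seg 3: left by d1 = 4 → (55/2, -12)
  seg 4: right by d2 = 17 → (89/2, -12)
  seg 5: up by d4 = 5/6 → (89/2, -67/6)
  seg 6: right by d1 = 4 → (97/2, -67/6)
  seg 7: down by d3 = 10/3 → (97/2, -29/2)

d4 = 5/6
d5 = 63/2
d6 = 10
d7 = 12
d8 = 5
d9 = -43/2
d10 = -203/6
endpoint = (97/2, -29/2)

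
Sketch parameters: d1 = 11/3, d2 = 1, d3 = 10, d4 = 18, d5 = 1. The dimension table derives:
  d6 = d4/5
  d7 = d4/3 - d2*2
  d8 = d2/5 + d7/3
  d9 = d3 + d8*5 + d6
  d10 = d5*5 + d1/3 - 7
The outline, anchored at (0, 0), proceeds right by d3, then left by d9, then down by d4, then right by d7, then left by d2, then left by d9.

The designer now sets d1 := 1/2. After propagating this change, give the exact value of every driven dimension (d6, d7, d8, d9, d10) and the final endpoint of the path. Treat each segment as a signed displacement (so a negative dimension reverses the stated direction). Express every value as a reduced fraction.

Apply edit: d1 := 1/2
  d6 = d4/5 = 18/5
  d7 = d4/3 - d2*2 = 4
  d8 = d2/5 + d7/3 = 23/15
  d9 = d3 + d8*5 + d6 = 319/15
  d10 = d5*5 + d1/3 - 7 = -11/6
Walk from origin (0, 0):
  seg 1: right by d3 = 10 → (10, 0)
  seg 2: left by d9 = 319/15 → (-169/15, 0)
  seg 3: down by d4 = 18 → (-169/15, -18)
  seg 4: right by d7 = 4 → (-109/15, -18)
  seg 5: left by d2 = 1 → (-124/15, -18)
  seg 6: left by d9 = 319/15 → (-443/15, -18)

d6 = 18/5
d7 = 4
d8 = 23/15
d9 = 319/15
d10 = -11/6
endpoint = (-443/15, -18)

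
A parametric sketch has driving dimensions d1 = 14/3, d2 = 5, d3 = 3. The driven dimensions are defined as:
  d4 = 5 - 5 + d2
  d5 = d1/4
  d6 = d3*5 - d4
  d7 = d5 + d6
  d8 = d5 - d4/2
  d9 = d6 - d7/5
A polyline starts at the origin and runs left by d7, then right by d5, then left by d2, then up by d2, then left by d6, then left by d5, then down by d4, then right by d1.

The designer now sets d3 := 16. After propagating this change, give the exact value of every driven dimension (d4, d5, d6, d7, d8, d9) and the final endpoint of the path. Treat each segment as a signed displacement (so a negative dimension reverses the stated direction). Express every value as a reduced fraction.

Apply edit: d3 := 16
  d4 = 5 - 5 + d2 = 5
  d5 = d1/4 = 7/6
  d6 = d3*5 - d4 = 75
  d7 = d5 + d6 = 457/6
  d8 = d5 - d4/2 = -4/3
  d9 = d6 - d7/5 = 1793/30
Walk from origin (0, 0):
  seg 1: left by d7 = 457/6 → (-457/6, 0)
  seg 2: right by d5 = 7/6 → (-75, 0)
  seg 3: left by d2 = 5 → (-80, 0)
  seg 4: up by d2 = 5 → (-80, 5)
  seg 5: left by d6 = 75 → (-155, 5)
  seg 6: left by d5 = 7/6 → (-937/6, 5)
  seg 7: down by d4 = 5 → (-937/6, 0)
  seg 8: right by d1 = 14/3 → (-303/2, 0)

d4 = 5
d5 = 7/6
d6 = 75
d7 = 457/6
d8 = -4/3
d9 = 1793/30
endpoint = (-303/2, 0)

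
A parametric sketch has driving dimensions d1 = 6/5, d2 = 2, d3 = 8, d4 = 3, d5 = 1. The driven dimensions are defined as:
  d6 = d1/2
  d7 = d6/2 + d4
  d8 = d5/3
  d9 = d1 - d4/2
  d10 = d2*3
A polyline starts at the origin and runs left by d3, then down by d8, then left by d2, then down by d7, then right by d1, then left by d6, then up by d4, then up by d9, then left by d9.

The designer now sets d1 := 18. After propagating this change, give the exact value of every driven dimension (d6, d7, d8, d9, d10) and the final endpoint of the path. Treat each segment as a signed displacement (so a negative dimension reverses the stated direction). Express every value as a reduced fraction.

Apply edit: d1 := 18
  d6 = d1/2 = 9
  d7 = d6/2 + d4 = 15/2
  d8 = d5/3 = 1/3
  d9 = d1 - d4/2 = 33/2
  d10 = d2*3 = 6
Walk from origin (0, 0):
  seg 1: left by d3 = 8 → (-8, 0)
  seg 2: down by d8 = 1/3 → (-8, -1/3)
  seg 3: left by d2 = 2 → (-10, -1/3)
  seg 4: down by d7 = 15/2 → (-10, -47/6)
  seg 5: right by d1 = 18 → (8, -47/6)
  seg 6: left by d6 = 9 → (-1, -47/6)
  seg 7: up by d4 = 3 → (-1, -29/6)
  seg 8: up by d9 = 33/2 → (-1, 35/3)
  seg 9: left by d9 = 33/2 → (-35/2, 35/3)

d6 = 9
d7 = 15/2
d8 = 1/3
d9 = 33/2
d10 = 6
endpoint = (-35/2, 35/3)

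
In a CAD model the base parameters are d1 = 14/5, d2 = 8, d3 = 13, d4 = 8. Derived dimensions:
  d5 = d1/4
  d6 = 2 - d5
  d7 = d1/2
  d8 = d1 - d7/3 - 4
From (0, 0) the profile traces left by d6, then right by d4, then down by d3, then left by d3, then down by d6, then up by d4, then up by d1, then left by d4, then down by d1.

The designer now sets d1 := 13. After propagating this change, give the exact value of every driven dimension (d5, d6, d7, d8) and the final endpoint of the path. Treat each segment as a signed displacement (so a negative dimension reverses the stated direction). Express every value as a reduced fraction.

Apply edit: d1 := 13
  d5 = d1/4 = 13/4
  d6 = 2 - d5 = -5/4
  d7 = d1/2 = 13/2
  d8 = d1 - d7/3 - 4 = 41/6
Walk from origin (0, 0):
  seg 1: left by d6 = -5/4 → (5/4, 0)
  seg 2: right by d4 = 8 → (37/4, 0)
  seg 3: down by d3 = 13 → (37/4, -13)
  seg 4: left by d3 = 13 → (-15/4, -13)
  seg 5: down by d6 = -5/4 → (-15/4, -47/4)
  seg 6: up by d4 = 8 → (-15/4, -15/4)
  seg 7: up by d1 = 13 → (-15/4, 37/4)
  seg 8: left by d4 = 8 → (-47/4, 37/4)
  seg 9: down by d1 = 13 → (-47/4, -15/4)

d5 = 13/4
d6 = -5/4
d7 = 13/2
d8 = 41/6
endpoint = (-47/4, -15/4)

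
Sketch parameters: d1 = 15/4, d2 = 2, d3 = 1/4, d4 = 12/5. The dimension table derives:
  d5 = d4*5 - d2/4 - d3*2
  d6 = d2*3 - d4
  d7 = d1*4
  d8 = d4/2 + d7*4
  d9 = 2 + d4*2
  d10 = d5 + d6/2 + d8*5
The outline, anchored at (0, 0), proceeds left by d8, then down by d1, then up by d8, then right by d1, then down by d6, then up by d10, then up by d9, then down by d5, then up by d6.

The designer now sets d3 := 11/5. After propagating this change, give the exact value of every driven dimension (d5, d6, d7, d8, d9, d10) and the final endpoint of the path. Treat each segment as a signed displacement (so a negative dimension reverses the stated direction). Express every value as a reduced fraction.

Apply edit: d3 := 11/5
  d5 = d4*5 - d2/4 - d3*2 = 71/10
  d6 = d2*3 - d4 = 18/5
  d7 = d1*4 = 15
  d8 = d4/2 + d7*4 = 306/5
  d9 = 2 + d4*2 = 34/5
  d10 = d5 + d6/2 + d8*5 = 3149/10
Walk from origin (0, 0):
  seg 1: left by d8 = 306/5 → (-306/5, 0)
  seg 2: down by d1 = 15/4 → (-306/5, -15/4)
  seg 3: up by d8 = 306/5 → (-306/5, 1149/20)
  seg 4: right by d1 = 15/4 → (-1149/20, 1149/20)
  seg 5: down by d6 = 18/5 → (-1149/20, 1077/20)
  seg 6: up by d10 = 3149/10 → (-1149/20, 1475/4)
  seg 7: up by d9 = 34/5 → (-1149/20, 7511/20)
  seg 8: down by d5 = 71/10 → (-1149/20, 7369/20)
  seg 9: up by d6 = 18/5 → (-1149/20, 7441/20)

d5 = 71/10
d6 = 18/5
d7 = 15
d8 = 306/5
d9 = 34/5
d10 = 3149/10
endpoint = (-1149/20, 7441/20)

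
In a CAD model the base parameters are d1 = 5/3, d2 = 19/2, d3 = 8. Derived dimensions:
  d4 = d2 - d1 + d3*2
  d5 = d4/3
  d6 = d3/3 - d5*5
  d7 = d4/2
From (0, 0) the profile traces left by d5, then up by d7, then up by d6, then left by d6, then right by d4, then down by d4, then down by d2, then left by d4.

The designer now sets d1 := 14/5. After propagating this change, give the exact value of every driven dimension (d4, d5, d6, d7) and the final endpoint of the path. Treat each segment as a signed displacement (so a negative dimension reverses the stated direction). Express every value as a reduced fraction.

d4 = 227/10
d5 = 227/30
d6 = -211/6
d7 = 227/20
endpoint = (138/5, -3361/60)

Apply edit: d1 := 14/5
  d4 = d2 - d1 + d3*2 = 227/10
  d5 = d4/3 = 227/30
  d6 = d3/3 - d5*5 = -211/6
  d7 = d4/2 = 227/20
Walk from origin (0, 0):
  seg 1: left by d5 = 227/30 → (-227/30, 0)
  seg 2: up by d7 = 227/20 → (-227/30, 227/20)
  seg 3: up by d6 = -211/6 → (-227/30, -1429/60)
  seg 4: left by d6 = -211/6 → (138/5, -1429/60)
  seg 5: right by d4 = 227/10 → (503/10, -1429/60)
  seg 6: down by d4 = 227/10 → (503/10, -2791/60)
  seg 7: down by d2 = 19/2 → (503/10, -3361/60)
  seg 8: left by d4 = 227/10 → (138/5, -3361/60)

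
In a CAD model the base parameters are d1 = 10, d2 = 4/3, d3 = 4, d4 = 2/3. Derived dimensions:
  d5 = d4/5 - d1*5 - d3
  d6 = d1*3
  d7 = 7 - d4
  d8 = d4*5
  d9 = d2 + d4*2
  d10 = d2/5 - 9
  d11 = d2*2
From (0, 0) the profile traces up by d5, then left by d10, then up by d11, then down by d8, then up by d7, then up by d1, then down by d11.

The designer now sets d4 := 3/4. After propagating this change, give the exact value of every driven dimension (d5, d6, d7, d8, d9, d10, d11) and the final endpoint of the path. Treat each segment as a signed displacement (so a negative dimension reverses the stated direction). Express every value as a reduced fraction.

Apply edit: d4 := 3/4
  d5 = d4/5 - d1*5 - d3 = -1077/20
  d6 = d1*3 = 30
  d7 = 7 - d4 = 25/4
  d8 = d4*5 = 15/4
  d9 = d2 + d4*2 = 17/6
  d10 = d2/5 - 9 = -131/15
  d11 = d2*2 = 8/3
Walk from origin (0, 0):
  seg 1: up by d5 = -1077/20 → (0, -1077/20)
  seg 2: left by d10 = -131/15 → (131/15, -1077/20)
  seg 3: up by d11 = 8/3 → (131/15, -3071/60)
  seg 4: down by d8 = 15/4 → (131/15, -824/15)
  seg 5: up by d7 = 25/4 → (131/15, -2921/60)
  seg 6: up by d1 = 10 → (131/15, -2321/60)
  seg 7: down by d11 = 8/3 → (131/15, -827/20)

d5 = -1077/20
d6 = 30
d7 = 25/4
d8 = 15/4
d9 = 17/6
d10 = -131/15
d11 = 8/3
endpoint = (131/15, -827/20)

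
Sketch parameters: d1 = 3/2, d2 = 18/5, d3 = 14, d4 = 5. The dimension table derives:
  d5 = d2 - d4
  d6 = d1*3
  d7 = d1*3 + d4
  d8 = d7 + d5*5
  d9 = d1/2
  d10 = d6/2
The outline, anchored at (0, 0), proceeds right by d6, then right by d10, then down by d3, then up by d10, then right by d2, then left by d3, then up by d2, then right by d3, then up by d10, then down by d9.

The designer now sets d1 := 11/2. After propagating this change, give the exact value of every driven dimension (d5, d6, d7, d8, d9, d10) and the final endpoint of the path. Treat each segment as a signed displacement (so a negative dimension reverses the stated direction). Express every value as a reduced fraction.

Apply edit: d1 := 11/2
  d5 = d2 - d4 = -7/5
  d6 = d1*3 = 33/2
  d7 = d1*3 + d4 = 43/2
  d8 = d7 + d5*5 = 29/2
  d9 = d1/2 = 11/4
  d10 = d6/2 = 33/4
Walk from origin (0, 0):
  seg 1: right by d6 = 33/2 → (33/2, 0)
  seg 2: right by d10 = 33/4 → (99/4, 0)
  seg 3: down by d3 = 14 → (99/4, -14)
  seg 4: up by d10 = 33/4 → (99/4, -23/4)
  seg 5: right by d2 = 18/5 → (567/20, -23/4)
  seg 6: left by d3 = 14 → (287/20, -23/4)
  seg 7: up by d2 = 18/5 → (287/20, -43/20)
  seg 8: right by d3 = 14 → (567/20, -43/20)
  seg 9: up by d10 = 33/4 → (567/20, 61/10)
  seg 10: down by d9 = 11/4 → (567/20, 67/20)

d5 = -7/5
d6 = 33/2
d7 = 43/2
d8 = 29/2
d9 = 11/4
d10 = 33/4
endpoint = (567/20, 67/20)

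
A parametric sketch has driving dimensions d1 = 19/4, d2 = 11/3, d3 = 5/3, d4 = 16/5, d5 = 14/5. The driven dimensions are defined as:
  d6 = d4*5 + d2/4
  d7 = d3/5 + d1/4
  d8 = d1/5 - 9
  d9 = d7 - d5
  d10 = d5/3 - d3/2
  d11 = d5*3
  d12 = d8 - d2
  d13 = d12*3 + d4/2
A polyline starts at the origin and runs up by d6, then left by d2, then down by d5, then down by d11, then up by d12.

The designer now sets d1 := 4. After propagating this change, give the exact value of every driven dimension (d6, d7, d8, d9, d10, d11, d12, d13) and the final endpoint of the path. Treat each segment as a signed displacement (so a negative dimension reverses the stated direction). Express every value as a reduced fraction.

d6 = 203/12
d7 = 4/3
d8 = -41/5
d9 = -22/15
d10 = 1/10
d11 = 42/5
d12 = -178/15
d13 = -34
endpoint = (-11/3, -123/20)

Apply edit: d1 := 4
  d6 = d4*5 + d2/4 = 203/12
  d7 = d3/5 + d1/4 = 4/3
  d8 = d1/5 - 9 = -41/5
  d9 = d7 - d5 = -22/15
  d10 = d5/3 - d3/2 = 1/10
  d11 = d5*3 = 42/5
  d12 = d8 - d2 = -178/15
  d13 = d12*3 + d4/2 = -34
Walk from origin (0, 0):
  seg 1: up by d6 = 203/12 → (0, 203/12)
  seg 2: left by d2 = 11/3 → (-11/3, 203/12)
  seg 3: down by d5 = 14/5 → (-11/3, 847/60)
  seg 4: down by d11 = 42/5 → (-11/3, 343/60)
  seg 5: up by d12 = -178/15 → (-11/3, -123/20)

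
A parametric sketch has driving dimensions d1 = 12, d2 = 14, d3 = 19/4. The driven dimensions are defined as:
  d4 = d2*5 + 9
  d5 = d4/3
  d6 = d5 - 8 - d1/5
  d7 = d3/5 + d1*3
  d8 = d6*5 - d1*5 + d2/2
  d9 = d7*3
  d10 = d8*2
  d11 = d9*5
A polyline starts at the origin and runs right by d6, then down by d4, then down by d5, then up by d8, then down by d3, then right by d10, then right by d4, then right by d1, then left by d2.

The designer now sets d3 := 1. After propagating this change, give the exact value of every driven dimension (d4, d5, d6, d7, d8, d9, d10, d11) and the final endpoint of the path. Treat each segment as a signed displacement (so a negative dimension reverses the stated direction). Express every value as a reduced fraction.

Apply edit: d3 := 1
  d4 = d2*5 + 9 = 79
  d5 = d4/3 = 79/3
  d6 = d5 - 8 - d1/5 = 239/15
  d7 = d3/5 + d1*3 = 181/5
  d8 = d6*5 - d1*5 + d2/2 = 80/3
  d9 = d7*3 = 543/5
  d10 = d8*2 = 160/3
  d11 = d9*5 = 543
Walk from origin (0, 0):
  seg 1: right by d6 = 239/15 → (239/15, 0)
  seg 2: down by d4 = 79 → (239/15, -79)
  seg 3: down by d5 = 79/3 → (239/15, -316/3)
  seg 4: up by d8 = 80/3 → (239/15, -236/3)
  seg 5: down by d3 = 1 → (239/15, -239/3)
  seg 6: right by d10 = 160/3 → (1039/15, -239/3)
  seg 7: right by d4 = 79 → (2224/15, -239/3)
  seg 8: right by d1 = 12 → (2404/15, -239/3)
  seg 9: left by d2 = 14 → (2194/15, -239/3)

d4 = 79
d5 = 79/3
d6 = 239/15
d7 = 181/5
d8 = 80/3
d9 = 543/5
d10 = 160/3
d11 = 543
endpoint = (2194/15, -239/3)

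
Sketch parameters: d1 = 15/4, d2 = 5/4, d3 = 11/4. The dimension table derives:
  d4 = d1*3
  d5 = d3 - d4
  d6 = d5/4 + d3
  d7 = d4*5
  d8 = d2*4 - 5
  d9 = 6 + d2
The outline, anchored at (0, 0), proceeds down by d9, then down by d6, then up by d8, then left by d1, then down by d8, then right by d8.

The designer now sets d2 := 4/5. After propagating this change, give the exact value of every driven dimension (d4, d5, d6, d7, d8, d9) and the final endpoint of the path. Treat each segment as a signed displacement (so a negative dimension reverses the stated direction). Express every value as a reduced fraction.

d4 = 45/4
d5 = -17/2
d6 = 5/8
d7 = 225/4
d8 = -9/5
d9 = 34/5
endpoint = (-111/20, -297/40)

Apply edit: d2 := 4/5
  d4 = d1*3 = 45/4
  d5 = d3 - d4 = -17/2
  d6 = d5/4 + d3 = 5/8
  d7 = d4*5 = 225/4
  d8 = d2*4 - 5 = -9/5
  d9 = 6 + d2 = 34/5
Walk from origin (0, 0):
  seg 1: down by d9 = 34/5 → (0, -34/5)
  seg 2: down by d6 = 5/8 → (0, -297/40)
  seg 3: up by d8 = -9/5 → (0, -369/40)
  seg 4: left by d1 = 15/4 → (-15/4, -369/40)
  seg 5: down by d8 = -9/5 → (-15/4, -297/40)
  seg 6: right by d8 = -9/5 → (-111/20, -297/40)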